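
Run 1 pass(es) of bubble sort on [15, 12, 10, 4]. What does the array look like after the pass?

After pass 1: [12, 10, 4, 15] (3 swaps)
Total swaps: 3


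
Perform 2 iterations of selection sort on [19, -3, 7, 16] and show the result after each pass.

Pass 1: Select minimum -3 at index 1, swap -> [-3, 19, 7, 16]
Pass 2: Select minimum 7 at index 2, swap -> [-3, 7, 19, 16]


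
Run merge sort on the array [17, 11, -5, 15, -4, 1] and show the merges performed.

Divide and conquer:
  Merge [11] + [-5] -> [-5, 11]
  Merge [17] + [-5, 11] -> [-5, 11, 17]
  Merge [-4] + [1] -> [-4, 1]
  Merge [15] + [-4, 1] -> [-4, 1, 15]
  Merge [-5, 11, 17] + [-4, 1, 15] -> [-5, -4, 1, 11, 15, 17]


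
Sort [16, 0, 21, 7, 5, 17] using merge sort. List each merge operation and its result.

Divide and conquer:
  Merge [0] + [21] -> [0, 21]
  Merge [16] + [0, 21] -> [0, 16, 21]
  Merge [5] + [17] -> [5, 17]
  Merge [7] + [5, 17] -> [5, 7, 17]
  Merge [0, 16, 21] + [5, 7, 17] -> [0, 5, 7, 16, 17, 21]


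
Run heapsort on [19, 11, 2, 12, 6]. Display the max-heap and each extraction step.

Build heap: [19, 12, 2, 11, 6]
Extract 19: [12, 11, 2, 6, 19]
Extract 12: [11, 6, 2, 12, 19]
Extract 11: [6, 2, 11, 12, 19]
Extract 6: [2, 6, 11, 12, 19]


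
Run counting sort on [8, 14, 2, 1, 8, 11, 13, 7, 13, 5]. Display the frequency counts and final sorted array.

Count array: [0, 1, 1, 0, 0, 1, 0, 1, 2, 0, 0, 1, 0, 2, 1]
(count[i] = number of elements equal to i)
Cumulative count: [0, 1, 2, 2, 2, 3, 3, 4, 6, 6, 6, 7, 7, 9, 10]
Sorted: [1, 2, 5, 7, 8, 8, 11, 13, 13, 14]


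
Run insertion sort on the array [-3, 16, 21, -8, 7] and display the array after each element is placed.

First element -3 is already 'sorted'
Insert 16: shifted 0 elements -> [-3, 16, 21, -8, 7]
Insert 21: shifted 0 elements -> [-3, 16, 21, -8, 7]
Insert -8: shifted 3 elements -> [-8, -3, 16, 21, 7]
Insert 7: shifted 2 elements -> [-8, -3, 7, 16, 21]


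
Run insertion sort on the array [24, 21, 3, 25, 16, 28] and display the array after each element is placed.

First element 24 is already 'sorted'
Insert 21: shifted 1 elements -> [21, 24, 3, 25, 16, 28]
Insert 3: shifted 2 elements -> [3, 21, 24, 25, 16, 28]
Insert 25: shifted 0 elements -> [3, 21, 24, 25, 16, 28]
Insert 16: shifted 3 elements -> [3, 16, 21, 24, 25, 28]
Insert 28: shifted 0 elements -> [3, 16, 21, 24, 25, 28]


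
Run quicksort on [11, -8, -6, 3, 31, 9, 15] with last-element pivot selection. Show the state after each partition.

Partition 1: pivot=15 at index 5 -> [11, -8, -6, 3, 9, 15, 31]
Partition 2: pivot=9 at index 3 -> [-8, -6, 3, 9, 11, 15, 31]
Partition 3: pivot=3 at index 2 -> [-8, -6, 3, 9, 11, 15, 31]
Partition 4: pivot=-6 at index 1 -> [-8, -6, 3, 9, 11, 15, 31]


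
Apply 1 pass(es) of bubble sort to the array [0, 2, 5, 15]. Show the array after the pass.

After pass 1: [0, 2, 5, 15] (0 swaps)
Total swaps: 0


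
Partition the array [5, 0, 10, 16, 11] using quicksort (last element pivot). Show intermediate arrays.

Partition 1: pivot=11 at index 3 -> [5, 0, 10, 11, 16]
Partition 2: pivot=10 at index 2 -> [5, 0, 10, 11, 16]
Partition 3: pivot=0 at index 0 -> [0, 5, 10, 11, 16]


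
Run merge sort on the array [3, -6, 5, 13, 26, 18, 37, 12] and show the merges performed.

Divide and conquer:
  Merge [3] + [-6] -> [-6, 3]
  Merge [5] + [13] -> [5, 13]
  Merge [-6, 3] + [5, 13] -> [-6, 3, 5, 13]
  Merge [26] + [18] -> [18, 26]
  Merge [37] + [12] -> [12, 37]
  Merge [18, 26] + [12, 37] -> [12, 18, 26, 37]
  Merge [-6, 3, 5, 13] + [12, 18, 26, 37] -> [-6, 3, 5, 12, 13, 18, 26, 37]


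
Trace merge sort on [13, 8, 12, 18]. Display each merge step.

Divide and conquer:
  Merge [13] + [8] -> [8, 13]
  Merge [12] + [18] -> [12, 18]
  Merge [8, 13] + [12, 18] -> [8, 12, 13, 18]


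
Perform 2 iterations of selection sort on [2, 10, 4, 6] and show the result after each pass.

Pass 1: Select minimum 2 at index 0, swap -> [2, 10, 4, 6]
Pass 2: Select minimum 4 at index 2, swap -> [2, 4, 10, 6]


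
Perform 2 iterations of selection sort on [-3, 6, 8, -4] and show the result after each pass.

Pass 1: Select minimum -4 at index 3, swap -> [-4, 6, 8, -3]
Pass 2: Select minimum -3 at index 3, swap -> [-4, -3, 8, 6]


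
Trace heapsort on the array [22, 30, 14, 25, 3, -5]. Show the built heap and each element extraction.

Build heap: [30, 25, 14, 22, 3, -5]
Extract 30: [25, 22, 14, -5, 3, 30]
Extract 25: [22, 3, 14, -5, 25, 30]
Extract 22: [14, 3, -5, 22, 25, 30]
Extract 14: [3, -5, 14, 22, 25, 30]
Extract 3: [-5, 3, 14, 22, 25, 30]


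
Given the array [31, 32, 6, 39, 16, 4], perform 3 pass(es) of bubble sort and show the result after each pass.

After pass 1: [31, 6, 32, 16, 4, 39] (3 swaps)
After pass 2: [6, 31, 16, 4, 32, 39] (3 swaps)
After pass 3: [6, 16, 4, 31, 32, 39] (2 swaps)
Total swaps: 8


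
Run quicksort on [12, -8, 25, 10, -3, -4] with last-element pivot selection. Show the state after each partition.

Partition 1: pivot=-4 at index 1 -> [-8, -4, 25, 10, -3, 12]
Partition 2: pivot=12 at index 4 -> [-8, -4, 10, -3, 12, 25]
Partition 3: pivot=-3 at index 2 -> [-8, -4, -3, 10, 12, 25]


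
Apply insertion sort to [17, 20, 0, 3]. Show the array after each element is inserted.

First element 17 is already 'sorted'
Insert 20: shifted 0 elements -> [17, 20, 0, 3]
Insert 0: shifted 2 elements -> [0, 17, 20, 3]
Insert 3: shifted 2 elements -> [0, 3, 17, 20]


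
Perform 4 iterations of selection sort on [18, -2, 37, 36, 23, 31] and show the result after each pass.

Pass 1: Select minimum -2 at index 1, swap -> [-2, 18, 37, 36, 23, 31]
Pass 2: Select minimum 18 at index 1, swap -> [-2, 18, 37, 36, 23, 31]
Pass 3: Select minimum 23 at index 4, swap -> [-2, 18, 23, 36, 37, 31]
Pass 4: Select minimum 31 at index 5, swap -> [-2, 18, 23, 31, 37, 36]


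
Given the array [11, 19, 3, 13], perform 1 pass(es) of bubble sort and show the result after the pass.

After pass 1: [11, 3, 13, 19] (2 swaps)
Total swaps: 2


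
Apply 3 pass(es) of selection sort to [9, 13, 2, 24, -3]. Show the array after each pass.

Pass 1: Select minimum -3 at index 4, swap -> [-3, 13, 2, 24, 9]
Pass 2: Select minimum 2 at index 2, swap -> [-3, 2, 13, 24, 9]
Pass 3: Select minimum 9 at index 4, swap -> [-3, 2, 9, 24, 13]


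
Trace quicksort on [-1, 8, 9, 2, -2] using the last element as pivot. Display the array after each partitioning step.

Partition 1: pivot=-2 at index 0 -> [-2, 8, 9, 2, -1]
Partition 2: pivot=-1 at index 1 -> [-2, -1, 9, 2, 8]
Partition 3: pivot=8 at index 3 -> [-2, -1, 2, 8, 9]


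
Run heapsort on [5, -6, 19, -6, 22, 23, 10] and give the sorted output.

Build heap: [23, 22, 19, -6, -6, 5, 10]
Extract 23: [22, 10, 19, -6, -6, 5, 23]
Extract 22: [19, 10, 5, -6, -6, 22, 23]
Extract 19: [10, -6, 5, -6, 19, 22, 23]
Extract 10: [5, -6, -6, 10, 19, 22, 23]
Extract 5: [-6, -6, 5, 10, 19, 22, 23]
Extract -6: [-6, -6, 5, 10, 19, 22, 23]


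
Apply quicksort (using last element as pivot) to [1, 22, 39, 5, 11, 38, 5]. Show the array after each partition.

Partition 1: pivot=5 at index 2 -> [1, 5, 5, 22, 11, 38, 39]
Partition 2: pivot=5 at index 1 -> [1, 5, 5, 22, 11, 38, 39]
Partition 3: pivot=39 at index 6 -> [1, 5, 5, 22, 11, 38, 39]
Partition 4: pivot=38 at index 5 -> [1, 5, 5, 22, 11, 38, 39]
Partition 5: pivot=11 at index 3 -> [1, 5, 5, 11, 22, 38, 39]


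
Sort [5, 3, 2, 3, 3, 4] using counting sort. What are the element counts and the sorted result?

Count array: [0, 0, 1, 3, 1, 1]
(count[i] = number of elements equal to i)
Cumulative count: [0, 0, 1, 4, 5, 6]
Sorted: [2, 3, 3, 3, 4, 5]


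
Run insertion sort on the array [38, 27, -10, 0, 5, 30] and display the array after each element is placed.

First element 38 is already 'sorted'
Insert 27: shifted 1 elements -> [27, 38, -10, 0, 5, 30]
Insert -10: shifted 2 elements -> [-10, 27, 38, 0, 5, 30]
Insert 0: shifted 2 elements -> [-10, 0, 27, 38, 5, 30]
Insert 5: shifted 2 elements -> [-10, 0, 5, 27, 38, 30]
Insert 30: shifted 1 elements -> [-10, 0, 5, 27, 30, 38]


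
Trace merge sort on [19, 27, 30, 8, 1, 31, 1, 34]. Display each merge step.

Divide and conquer:
  Merge [19] + [27] -> [19, 27]
  Merge [30] + [8] -> [8, 30]
  Merge [19, 27] + [8, 30] -> [8, 19, 27, 30]
  Merge [1] + [31] -> [1, 31]
  Merge [1] + [34] -> [1, 34]
  Merge [1, 31] + [1, 34] -> [1, 1, 31, 34]
  Merge [8, 19, 27, 30] + [1, 1, 31, 34] -> [1, 1, 8, 19, 27, 30, 31, 34]


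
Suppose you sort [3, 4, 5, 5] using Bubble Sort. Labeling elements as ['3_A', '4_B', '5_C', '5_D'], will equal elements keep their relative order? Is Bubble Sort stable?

Trace Bubble Sort on the labeled array (the key is the number; the letter only tracks identity):
  After pass 1: [3_A, 4_B, 5_C, 5_D] (no swaps, done)
Final order: [3_A, 4_B, 5_C, 5_D]
Equal keys:
  value 5: originally 5_C, 5_D; after sorting 5_C, 5_D -> order preserved
All equal keys kept their original relative order. Bubble Sort is stable: it only swaps adjacent elements when the left one is strictly greater, so equal keys never move past each other.
Answer: Stable


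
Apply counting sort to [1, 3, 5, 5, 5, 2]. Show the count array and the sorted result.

Count array: [0, 1, 1, 1, 0, 3]
(count[i] = number of elements equal to i)
Cumulative count: [0, 1, 2, 3, 3, 6]
Sorted: [1, 2, 3, 5, 5, 5]


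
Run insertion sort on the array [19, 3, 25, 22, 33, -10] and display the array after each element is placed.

First element 19 is already 'sorted'
Insert 3: shifted 1 elements -> [3, 19, 25, 22, 33, -10]
Insert 25: shifted 0 elements -> [3, 19, 25, 22, 33, -10]
Insert 22: shifted 1 elements -> [3, 19, 22, 25, 33, -10]
Insert 33: shifted 0 elements -> [3, 19, 22, 25, 33, -10]
Insert -10: shifted 5 elements -> [-10, 3, 19, 22, 25, 33]


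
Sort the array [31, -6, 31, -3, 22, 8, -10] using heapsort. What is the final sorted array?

Build heap: [31, 22, 31, -3, -6, 8, -10]
Extract 31: [31, 22, 8, -3, -6, -10, 31]
Extract 31: [22, -3, 8, -10, -6, 31, 31]
Extract 22: [8, -3, -6, -10, 22, 31, 31]
Extract 8: [-3, -10, -6, 8, 22, 31, 31]
Extract -3: [-6, -10, -3, 8, 22, 31, 31]
Extract -6: [-10, -6, -3, 8, 22, 31, 31]


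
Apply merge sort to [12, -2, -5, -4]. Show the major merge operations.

Divide and conquer:
  Merge [12] + [-2] -> [-2, 12]
  Merge [-5] + [-4] -> [-5, -4]
  Merge [-2, 12] + [-5, -4] -> [-5, -4, -2, 12]


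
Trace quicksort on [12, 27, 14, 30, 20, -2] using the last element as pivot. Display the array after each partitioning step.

Partition 1: pivot=-2 at index 0 -> [-2, 27, 14, 30, 20, 12]
Partition 2: pivot=12 at index 1 -> [-2, 12, 14, 30, 20, 27]
Partition 3: pivot=27 at index 4 -> [-2, 12, 14, 20, 27, 30]
Partition 4: pivot=20 at index 3 -> [-2, 12, 14, 20, 27, 30]


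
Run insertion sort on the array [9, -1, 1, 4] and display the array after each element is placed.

First element 9 is already 'sorted'
Insert -1: shifted 1 elements -> [-1, 9, 1, 4]
Insert 1: shifted 1 elements -> [-1, 1, 9, 4]
Insert 4: shifted 1 elements -> [-1, 1, 4, 9]


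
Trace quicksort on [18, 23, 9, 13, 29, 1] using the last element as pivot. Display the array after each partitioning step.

Partition 1: pivot=1 at index 0 -> [1, 23, 9, 13, 29, 18]
Partition 2: pivot=18 at index 3 -> [1, 9, 13, 18, 29, 23]
Partition 3: pivot=13 at index 2 -> [1, 9, 13, 18, 29, 23]
Partition 4: pivot=23 at index 4 -> [1, 9, 13, 18, 23, 29]


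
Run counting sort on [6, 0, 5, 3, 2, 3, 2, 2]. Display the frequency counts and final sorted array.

Count array: [1, 0, 3, 2, 0, 1, 1]
(count[i] = number of elements equal to i)
Cumulative count: [1, 1, 4, 6, 6, 7, 8]
Sorted: [0, 2, 2, 2, 3, 3, 5, 6]


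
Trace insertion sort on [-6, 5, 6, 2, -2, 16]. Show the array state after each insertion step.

First element -6 is already 'sorted'
Insert 5: shifted 0 elements -> [-6, 5, 6, 2, -2, 16]
Insert 6: shifted 0 elements -> [-6, 5, 6, 2, -2, 16]
Insert 2: shifted 2 elements -> [-6, 2, 5, 6, -2, 16]
Insert -2: shifted 3 elements -> [-6, -2, 2, 5, 6, 16]
Insert 16: shifted 0 elements -> [-6, -2, 2, 5, 6, 16]


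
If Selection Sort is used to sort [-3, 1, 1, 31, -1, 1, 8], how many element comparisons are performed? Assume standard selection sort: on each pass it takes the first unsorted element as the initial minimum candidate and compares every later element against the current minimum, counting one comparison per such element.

Pass 1: scan indices 1..6 for the minimum = 6 comparison(s); min is -3, place at index 0 -> [-3, 1, 1, 31, -1, 1, 8]
Pass 2: scan indices 2..6 for the minimum = 5 comparison(s); min is -1, place at index 1 -> [-3, -1, 1, 31, 1, 1, 8]
Pass 3: scan indices 3..6 for the minimum = 4 comparison(s); min is 1, place at index 2 -> [-3, -1, 1, 31, 1, 1, 8]
Pass 4: scan indices 4..6 for the minimum = 3 comparison(s); min is 1, place at index 3 -> [-3, -1, 1, 1, 31, 1, 8]
Pass 5: scan indices 5..6 for the minimum = 2 comparison(s); min is 1, place at index 4 -> [-3, -1, 1, 1, 1, 31, 8]
Pass 6: scan indices 6..6 for the minimum = 1 comparison(s); min is 8, place at index 5 -> [-3, -1, 1, 1, 1, 8, 31]
Selection sort always scans the whole unsorted suffix, so the count is (n-1) + (n-2) + ... + 1 = n(n-1)/2 = 7*6/2 = 21 regardless of the input order.
Total comparisons: 6 + 5 + 4 + 3 + 2 + 1 = 21


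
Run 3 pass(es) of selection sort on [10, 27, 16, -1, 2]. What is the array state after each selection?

Pass 1: Select minimum -1 at index 3, swap -> [-1, 27, 16, 10, 2]
Pass 2: Select minimum 2 at index 4, swap -> [-1, 2, 16, 10, 27]
Pass 3: Select minimum 10 at index 3, swap -> [-1, 2, 10, 16, 27]


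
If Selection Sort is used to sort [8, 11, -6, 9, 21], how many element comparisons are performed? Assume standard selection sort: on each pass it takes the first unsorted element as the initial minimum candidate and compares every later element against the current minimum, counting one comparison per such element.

Pass 1: scan indices 1..4 for the minimum = 4 comparison(s); min is -6, place at index 0 -> [-6, 11, 8, 9, 21]
Pass 2: scan indices 2..4 for the minimum = 3 comparison(s); min is 8, place at index 1 -> [-6, 8, 11, 9, 21]
Pass 3: scan indices 3..4 for the minimum = 2 comparison(s); min is 9, place at index 2 -> [-6, 8, 9, 11, 21]
Pass 4: scan indices 4..4 for the minimum = 1 comparison(s); min is 11, place at index 3 -> [-6, 8, 9, 11, 21]
Selection sort always scans the whole unsorted suffix, so the count is (n-1) + (n-2) + ... + 1 = n(n-1)/2 = 5*4/2 = 10 regardless of the input order.
Total comparisons: 4 + 3 + 2 + 1 = 10


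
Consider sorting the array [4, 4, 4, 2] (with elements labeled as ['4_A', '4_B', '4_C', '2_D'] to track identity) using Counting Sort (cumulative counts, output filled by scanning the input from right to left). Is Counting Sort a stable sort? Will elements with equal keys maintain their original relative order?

Trace Counting Sort on the labeled array (the key is the number; the letter only tracks identity):
  Counts for values 0..4: [0, 0, 1, 0, 3]
  Cumulative counts: [0, 0, 1, 1, 4]
  Scan right to left: place 2_D at output index 0
  Scan right to left: place 4_C at output index 3
  Scan right to left: place 4_B at output index 2
  Scan right to left: place 4_A at output index 1
  Output: [2_D, 4_A, 4_B, 4_C]
Equal keys:
  value 4: originally 4_A, 4_B, 4_C; after sorting 4_A, 4_B, 4_C -> order preserved
All equal keys kept their original relative order. Counting Sort is stable: scanning the input right to left with decreasing cumulative counts places later duplicates at later output positions.
Answer: Stable


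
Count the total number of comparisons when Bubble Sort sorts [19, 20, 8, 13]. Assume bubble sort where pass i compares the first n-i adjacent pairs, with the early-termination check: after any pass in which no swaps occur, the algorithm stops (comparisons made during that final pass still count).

Pass 1: compare adjacent pairs (0,1)..(2,3) = 3 comparison(s), 2 swap(s) -> [19, 8, 13, 20]
Pass 2: compare adjacent pairs (0,1)..(1,2) = 2 comparison(s), 2 swap(s) -> [8, 13, 19, 20]
Pass 3: compare adjacent pairs (0,1)..(0,1) = 1 comparison(s), 0 swap(s) -> [8, 13, 19, 20]
No swaps in this pass, so bubble sort stops here.
Total comparisons: 3 + 2 + 1 = 6


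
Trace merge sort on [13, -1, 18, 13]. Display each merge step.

Divide and conquer:
  Merge [13] + [-1] -> [-1, 13]
  Merge [18] + [13] -> [13, 18]
  Merge [-1, 13] + [13, 18] -> [-1, 13, 13, 18]


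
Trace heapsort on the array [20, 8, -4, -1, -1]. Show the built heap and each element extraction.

Build heap: [20, 8, -4, -1, -1]
Extract 20: [8, -1, -4, -1, 20]
Extract 8: [-1, -1, -4, 8, 20]
Extract -1: [-1, -4, -1, 8, 20]
Extract -1: [-4, -1, -1, 8, 20]


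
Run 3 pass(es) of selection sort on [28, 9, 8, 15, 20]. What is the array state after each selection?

Pass 1: Select minimum 8 at index 2, swap -> [8, 9, 28, 15, 20]
Pass 2: Select minimum 9 at index 1, swap -> [8, 9, 28, 15, 20]
Pass 3: Select minimum 15 at index 3, swap -> [8, 9, 15, 28, 20]


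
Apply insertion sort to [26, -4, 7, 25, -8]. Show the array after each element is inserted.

First element 26 is already 'sorted'
Insert -4: shifted 1 elements -> [-4, 26, 7, 25, -8]
Insert 7: shifted 1 elements -> [-4, 7, 26, 25, -8]
Insert 25: shifted 1 elements -> [-4, 7, 25, 26, -8]
Insert -8: shifted 4 elements -> [-8, -4, 7, 25, 26]


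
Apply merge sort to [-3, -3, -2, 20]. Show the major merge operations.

Divide and conquer:
  Merge [-3] + [-3] -> [-3, -3]
  Merge [-2] + [20] -> [-2, 20]
  Merge [-3, -3] + [-2, 20] -> [-3, -3, -2, 20]


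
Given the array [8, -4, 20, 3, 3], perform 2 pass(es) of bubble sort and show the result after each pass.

After pass 1: [-4, 8, 3, 3, 20] (3 swaps)
After pass 2: [-4, 3, 3, 8, 20] (2 swaps)
Total swaps: 5


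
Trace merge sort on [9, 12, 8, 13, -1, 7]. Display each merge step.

Divide and conquer:
  Merge [12] + [8] -> [8, 12]
  Merge [9] + [8, 12] -> [8, 9, 12]
  Merge [-1] + [7] -> [-1, 7]
  Merge [13] + [-1, 7] -> [-1, 7, 13]
  Merge [8, 9, 12] + [-1, 7, 13] -> [-1, 7, 8, 9, 12, 13]


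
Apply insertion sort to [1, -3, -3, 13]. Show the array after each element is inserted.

First element 1 is already 'sorted'
Insert -3: shifted 1 elements -> [-3, 1, -3, 13]
Insert -3: shifted 1 elements -> [-3, -3, 1, 13]
Insert 13: shifted 0 elements -> [-3, -3, 1, 13]


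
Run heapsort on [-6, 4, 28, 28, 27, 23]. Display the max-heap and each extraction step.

Build heap: [28, 27, 28, 4, -6, 23]
Extract 28: [28, 27, 23, 4, -6, 28]
Extract 28: [27, 4, 23, -6, 28, 28]
Extract 27: [23, 4, -6, 27, 28, 28]
Extract 23: [4, -6, 23, 27, 28, 28]
Extract 4: [-6, 4, 23, 27, 28, 28]


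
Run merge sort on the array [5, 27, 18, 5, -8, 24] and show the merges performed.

Divide and conquer:
  Merge [27] + [18] -> [18, 27]
  Merge [5] + [18, 27] -> [5, 18, 27]
  Merge [-8] + [24] -> [-8, 24]
  Merge [5] + [-8, 24] -> [-8, 5, 24]
  Merge [5, 18, 27] + [-8, 5, 24] -> [-8, 5, 5, 18, 24, 27]


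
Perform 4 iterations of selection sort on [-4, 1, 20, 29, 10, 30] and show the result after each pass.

Pass 1: Select minimum -4 at index 0, swap -> [-4, 1, 20, 29, 10, 30]
Pass 2: Select minimum 1 at index 1, swap -> [-4, 1, 20, 29, 10, 30]
Pass 3: Select minimum 10 at index 4, swap -> [-4, 1, 10, 29, 20, 30]
Pass 4: Select minimum 20 at index 4, swap -> [-4, 1, 10, 20, 29, 30]


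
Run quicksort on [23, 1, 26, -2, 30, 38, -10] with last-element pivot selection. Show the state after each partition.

Partition 1: pivot=-10 at index 0 -> [-10, 1, 26, -2, 30, 38, 23]
Partition 2: pivot=23 at index 3 -> [-10, 1, -2, 23, 30, 38, 26]
Partition 3: pivot=-2 at index 1 -> [-10, -2, 1, 23, 30, 38, 26]
Partition 4: pivot=26 at index 4 -> [-10, -2, 1, 23, 26, 38, 30]
Partition 5: pivot=30 at index 5 -> [-10, -2, 1, 23, 26, 30, 38]


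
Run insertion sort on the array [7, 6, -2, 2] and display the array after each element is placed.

First element 7 is already 'sorted'
Insert 6: shifted 1 elements -> [6, 7, -2, 2]
Insert -2: shifted 2 elements -> [-2, 6, 7, 2]
Insert 2: shifted 2 elements -> [-2, 2, 6, 7]


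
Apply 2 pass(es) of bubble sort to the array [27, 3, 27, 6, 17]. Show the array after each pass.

After pass 1: [3, 27, 6, 17, 27] (3 swaps)
After pass 2: [3, 6, 17, 27, 27] (2 swaps)
Total swaps: 5


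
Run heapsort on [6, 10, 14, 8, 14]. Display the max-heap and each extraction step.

Build heap: [14, 10, 14, 8, 6]
Extract 14: [14, 10, 6, 8, 14]
Extract 14: [10, 8, 6, 14, 14]
Extract 10: [8, 6, 10, 14, 14]
Extract 8: [6, 8, 10, 14, 14]


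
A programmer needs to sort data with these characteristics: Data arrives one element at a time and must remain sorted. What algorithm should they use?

Best choice: Insertion sort
Reason: Insertion sort naturally handles online/streaming input by inserting each new element into sorted position


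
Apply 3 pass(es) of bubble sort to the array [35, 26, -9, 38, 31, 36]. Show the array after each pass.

After pass 1: [26, -9, 35, 31, 36, 38] (4 swaps)
After pass 2: [-9, 26, 31, 35, 36, 38] (2 swaps)
After pass 3: [-9, 26, 31, 35, 36, 38] (0 swaps)
Total swaps: 6


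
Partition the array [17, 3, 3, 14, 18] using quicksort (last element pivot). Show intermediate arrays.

Partition 1: pivot=18 at index 4 -> [17, 3, 3, 14, 18]
Partition 2: pivot=14 at index 2 -> [3, 3, 14, 17, 18]
Partition 3: pivot=3 at index 1 -> [3, 3, 14, 17, 18]


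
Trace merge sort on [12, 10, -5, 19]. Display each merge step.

Divide and conquer:
  Merge [12] + [10] -> [10, 12]
  Merge [-5] + [19] -> [-5, 19]
  Merge [10, 12] + [-5, 19] -> [-5, 10, 12, 19]


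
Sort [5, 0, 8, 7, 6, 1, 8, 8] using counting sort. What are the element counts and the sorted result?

Count array: [1, 1, 0, 0, 0, 1, 1, 1, 3]
(count[i] = number of elements equal to i)
Cumulative count: [1, 2, 2, 2, 2, 3, 4, 5, 8]
Sorted: [0, 1, 5, 6, 7, 8, 8, 8]


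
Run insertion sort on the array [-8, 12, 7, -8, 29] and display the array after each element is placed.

First element -8 is already 'sorted'
Insert 12: shifted 0 elements -> [-8, 12, 7, -8, 29]
Insert 7: shifted 1 elements -> [-8, 7, 12, -8, 29]
Insert -8: shifted 2 elements -> [-8, -8, 7, 12, 29]
Insert 29: shifted 0 elements -> [-8, -8, 7, 12, 29]


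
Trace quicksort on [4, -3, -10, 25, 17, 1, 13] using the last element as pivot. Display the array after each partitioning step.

Partition 1: pivot=13 at index 4 -> [4, -3, -10, 1, 13, 25, 17]
Partition 2: pivot=1 at index 2 -> [-3, -10, 1, 4, 13, 25, 17]
Partition 3: pivot=-10 at index 0 -> [-10, -3, 1, 4, 13, 25, 17]
Partition 4: pivot=17 at index 5 -> [-10, -3, 1, 4, 13, 17, 25]


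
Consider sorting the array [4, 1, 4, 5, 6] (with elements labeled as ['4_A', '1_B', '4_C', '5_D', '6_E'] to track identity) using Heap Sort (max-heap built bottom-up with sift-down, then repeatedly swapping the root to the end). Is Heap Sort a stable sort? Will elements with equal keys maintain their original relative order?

Trace Heap Sort on the labeled array (the key is the number; the letter only tracks identity):
  Build max-heap: [6_E, 5_D, 4_C, 4_A, 1_B]
  Swap root 6_E to index 4, re-heapify first 4 -> [5_D, 4_A, 4_C, 1_B, 6_E]
  Swap root 5_D to index 3, re-heapify first 3 -> [4_A, 1_B, 4_C, 5_D, 6_E]
  Swap root 4_A to index 2, re-heapify first 2 -> [4_C, 1_B, 4_A, 5_D, 6_E]
  Swap root 4_C to index 1, re-heapify first 1 -> [1_B, 4_C, 4_A, 5_D, 6_E]
Final order: [1_B, 4_C, 4_A, 5_D, 6_E]
Equal keys:
  value 4: originally 4_A, 4_C; after sorting 4_C, 4_A -> order changed
Equal keys were reordered, so Heap Sort is not stable: heap construction and root-to-end swaps move elements without regard to the original order of equal keys. (One such input is enough; an unstable sort may happen to preserve order on other inputs, but it gives no guarantee.)
Answer: Not stable


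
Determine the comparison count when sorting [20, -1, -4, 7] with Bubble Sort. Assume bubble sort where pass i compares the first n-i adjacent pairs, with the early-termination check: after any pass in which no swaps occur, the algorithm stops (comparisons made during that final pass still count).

Pass 1: compare adjacent pairs (0,1)..(2,3) = 3 comparison(s), 3 swap(s) -> [-1, -4, 7, 20]
Pass 2: compare adjacent pairs (0,1)..(1,2) = 2 comparison(s), 1 swap(s) -> [-4, -1, 7, 20]
Pass 3: compare adjacent pairs (0,1)..(0,1) = 1 comparison(s), 0 swap(s) -> [-4, -1, 7, 20]
No swaps in this pass, so bubble sort stops here.
Total comparisons: 3 + 2 + 1 = 6


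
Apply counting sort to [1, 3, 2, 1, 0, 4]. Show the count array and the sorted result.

Count array: [1, 2, 1, 1, 1]
(count[i] = number of elements equal to i)
Cumulative count: [1, 3, 4, 5, 6]
Sorted: [0, 1, 1, 2, 3, 4]


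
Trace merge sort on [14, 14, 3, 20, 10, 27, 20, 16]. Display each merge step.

Divide and conquer:
  Merge [14] + [14] -> [14, 14]
  Merge [3] + [20] -> [3, 20]
  Merge [14, 14] + [3, 20] -> [3, 14, 14, 20]
  Merge [10] + [27] -> [10, 27]
  Merge [20] + [16] -> [16, 20]
  Merge [10, 27] + [16, 20] -> [10, 16, 20, 27]
  Merge [3, 14, 14, 20] + [10, 16, 20, 27] -> [3, 10, 14, 14, 16, 20, 20, 27]


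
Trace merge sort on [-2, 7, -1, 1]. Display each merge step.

Divide and conquer:
  Merge [-2] + [7] -> [-2, 7]
  Merge [-1] + [1] -> [-1, 1]
  Merge [-2, 7] + [-1, 1] -> [-2, -1, 1, 7]


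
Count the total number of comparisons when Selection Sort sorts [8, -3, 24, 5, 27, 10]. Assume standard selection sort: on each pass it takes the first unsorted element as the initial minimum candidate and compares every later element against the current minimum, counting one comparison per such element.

Pass 1: scan indices 1..5 for the minimum = 5 comparison(s); min is -3, place at index 0 -> [-3, 8, 24, 5, 27, 10]
Pass 2: scan indices 2..5 for the minimum = 4 comparison(s); min is 5, place at index 1 -> [-3, 5, 24, 8, 27, 10]
Pass 3: scan indices 3..5 for the minimum = 3 comparison(s); min is 8, place at index 2 -> [-3, 5, 8, 24, 27, 10]
Pass 4: scan indices 4..5 for the minimum = 2 comparison(s); min is 10, place at index 3 -> [-3, 5, 8, 10, 27, 24]
Pass 5: scan indices 5..5 for the minimum = 1 comparison(s); min is 24, place at index 4 -> [-3, 5, 8, 10, 24, 27]
Selection sort always scans the whole unsorted suffix, so the count is (n-1) + (n-2) + ... + 1 = n(n-1)/2 = 6*5/2 = 15 regardless of the input order.
Total comparisons: 5 + 4 + 3 + 2 + 1 = 15


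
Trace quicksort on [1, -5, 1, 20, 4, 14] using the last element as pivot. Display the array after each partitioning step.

Partition 1: pivot=14 at index 4 -> [1, -5, 1, 4, 14, 20]
Partition 2: pivot=4 at index 3 -> [1, -5, 1, 4, 14, 20]
Partition 3: pivot=1 at index 2 -> [1, -5, 1, 4, 14, 20]
Partition 4: pivot=-5 at index 0 -> [-5, 1, 1, 4, 14, 20]


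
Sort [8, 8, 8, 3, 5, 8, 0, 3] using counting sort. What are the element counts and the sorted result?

Count array: [1, 0, 0, 2, 0, 1, 0, 0, 4]
(count[i] = number of elements equal to i)
Cumulative count: [1, 1, 1, 3, 3, 4, 4, 4, 8]
Sorted: [0, 3, 3, 5, 8, 8, 8, 8]


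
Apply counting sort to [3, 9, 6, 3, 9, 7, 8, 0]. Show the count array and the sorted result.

Count array: [1, 0, 0, 2, 0, 0, 1, 1, 1, 2]
(count[i] = number of elements equal to i)
Cumulative count: [1, 1, 1, 3, 3, 3, 4, 5, 6, 8]
Sorted: [0, 3, 3, 6, 7, 8, 9, 9]


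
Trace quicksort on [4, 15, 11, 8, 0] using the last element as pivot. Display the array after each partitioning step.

Partition 1: pivot=0 at index 0 -> [0, 15, 11, 8, 4]
Partition 2: pivot=4 at index 1 -> [0, 4, 11, 8, 15]
Partition 3: pivot=15 at index 4 -> [0, 4, 11, 8, 15]
Partition 4: pivot=8 at index 2 -> [0, 4, 8, 11, 15]


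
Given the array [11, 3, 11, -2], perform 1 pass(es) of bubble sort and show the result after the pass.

After pass 1: [3, 11, -2, 11] (2 swaps)
Total swaps: 2


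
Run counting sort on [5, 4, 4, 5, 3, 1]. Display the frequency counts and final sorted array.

Count array: [0, 1, 0, 1, 2, 2]
(count[i] = number of elements equal to i)
Cumulative count: [0, 1, 1, 2, 4, 6]
Sorted: [1, 3, 4, 4, 5, 5]


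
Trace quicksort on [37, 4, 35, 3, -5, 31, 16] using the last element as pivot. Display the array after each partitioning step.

Partition 1: pivot=16 at index 3 -> [4, 3, -5, 16, 35, 31, 37]
Partition 2: pivot=-5 at index 0 -> [-5, 3, 4, 16, 35, 31, 37]
Partition 3: pivot=4 at index 2 -> [-5, 3, 4, 16, 35, 31, 37]
Partition 4: pivot=37 at index 6 -> [-5, 3, 4, 16, 35, 31, 37]
Partition 5: pivot=31 at index 4 -> [-5, 3, 4, 16, 31, 35, 37]


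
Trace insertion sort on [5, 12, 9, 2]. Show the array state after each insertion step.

First element 5 is already 'sorted'
Insert 12: shifted 0 elements -> [5, 12, 9, 2]
Insert 9: shifted 1 elements -> [5, 9, 12, 2]
Insert 2: shifted 3 elements -> [2, 5, 9, 12]


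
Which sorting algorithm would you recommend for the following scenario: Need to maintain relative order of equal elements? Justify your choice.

Best choice: Merge sort or Insertion sort
Reason: Both are stable; quicksort and heapsort are not stable


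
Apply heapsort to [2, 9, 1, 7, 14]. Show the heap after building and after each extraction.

Build heap: [14, 9, 1, 7, 2]
Extract 14: [9, 7, 1, 2, 14]
Extract 9: [7, 2, 1, 9, 14]
Extract 7: [2, 1, 7, 9, 14]
Extract 2: [1, 2, 7, 9, 14]


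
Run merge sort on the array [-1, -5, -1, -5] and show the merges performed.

Divide and conquer:
  Merge [-1] + [-5] -> [-5, -1]
  Merge [-1] + [-5] -> [-5, -1]
  Merge [-5, -1] + [-5, -1] -> [-5, -5, -1, -1]


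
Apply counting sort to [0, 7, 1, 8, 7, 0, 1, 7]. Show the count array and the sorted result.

Count array: [2, 2, 0, 0, 0, 0, 0, 3, 1]
(count[i] = number of elements equal to i)
Cumulative count: [2, 4, 4, 4, 4, 4, 4, 7, 8]
Sorted: [0, 0, 1, 1, 7, 7, 7, 8]


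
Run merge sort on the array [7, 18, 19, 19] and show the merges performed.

Divide and conquer:
  Merge [7] + [18] -> [7, 18]
  Merge [19] + [19] -> [19, 19]
  Merge [7, 18] + [19, 19] -> [7, 18, 19, 19]


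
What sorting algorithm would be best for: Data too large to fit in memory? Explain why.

Best choice: External merge sort
Reason: Minimizes disk I/O by sequential reads/writes


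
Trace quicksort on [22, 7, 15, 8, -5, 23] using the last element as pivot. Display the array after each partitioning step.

Partition 1: pivot=23 at index 5 -> [22, 7, 15, 8, -5, 23]
Partition 2: pivot=-5 at index 0 -> [-5, 7, 15, 8, 22, 23]
Partition 3: pivot=22 at index 4 -> [-5, 7, 15, 8, 22, 23]
Partition 4: pivot=8 at index 2 -> [-5, 7, 8, 15, 22, 23]


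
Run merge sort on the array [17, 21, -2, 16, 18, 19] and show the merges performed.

Divide and conquer:
  Merge [21] + [-2] -> [-2, 21]
  Merge [17] + [-2, 21] -> [-2, 17, 21]
  Merge [18] + [19] -> [18, 19]
  Merge [16] + [18, 19] -> [16, 18, 19]
  Merge [-2, 17, 21] + [16, 18, 19] -> [-2, 16, 17, 18, 19, 21]


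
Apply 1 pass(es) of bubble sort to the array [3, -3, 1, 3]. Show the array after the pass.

After pass 1: [-3, 1, 3, 3] (2 swaps)
Total swaps: 2


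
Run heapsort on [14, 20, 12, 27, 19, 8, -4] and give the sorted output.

Build heap: [27, 20, 12, 14, 19, 8, -4]
Extract 27: [20, 19, 12, 14, -4, 8, 27]
Extract 20: [19, 14, 12, 8, -4, 20, 27]
Extract 19: [14, 8, 12, -4, 19, 20, 27]
Extract 14: [12, 8, -4, 14, 19, 20, 27]
Extract 12: [8, -4, 12, 14, 19, 20, 27]
Extract 8: [-4, 8, 12, 14, 19, 20, 27]


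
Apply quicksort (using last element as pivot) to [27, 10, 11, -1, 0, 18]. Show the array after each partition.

Partition 1: pivot=18 at index 4 -> [10, 11, -1, 0, 18, 27]
Partition 2: pivot=0 at index 1 -> [-1, 0, 10, 11, 18, 27]
Partition 3: pivot=11 at index 3 -> [-1, 0, 10, 11, 18, 27]


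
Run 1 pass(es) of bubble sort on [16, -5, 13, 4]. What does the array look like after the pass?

After pass 1: [-5, 13, 4, 16] (3 swaps)
Total swaps: 3


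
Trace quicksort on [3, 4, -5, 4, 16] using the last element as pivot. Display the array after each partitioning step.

Partition 1: pivot=16 at index 4 -> [3, 4, -5, 4, 16]
Partition 2: pivot=4 at index 3 -> [3, 4, -5, 4, 16]
Partition 3: pivot=-5 at index 0 -> [-5, 4, 3, 4, 16]
Partition 4: pivot=3 at index 1 -> [-5, 3, 4, 4, 16]


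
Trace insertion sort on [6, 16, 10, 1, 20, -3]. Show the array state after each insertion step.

First element 6 is already 'sorted'
Insert 16: shifted 0 elements -> [6, 16, 10, 1, 20, -3]
Insert 10: shifted 1 elements -> [6, 10, 16, 1, 20, -3]
Insert 1: shifted 3 elements -> [1, 6, 10, 16, 20, -3]
Insert 20: shifted 0 elements -> [1, 6, 10, 16, 20, -3]
Insert -3: shifted 5 elements -> [-3, 1, 6, 10, 16, 20]


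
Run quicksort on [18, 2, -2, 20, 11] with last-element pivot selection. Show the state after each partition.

Partition 1: pivot=11 at index 2 -> [2, -2, 11, 20, 18]
Partition 2: pivot=-2 at index 0 -> [-2, 2, 11, 20, 18]
Partition 3: pivot=18 at index 3 -> [-2, 2, 11, 18, 20]


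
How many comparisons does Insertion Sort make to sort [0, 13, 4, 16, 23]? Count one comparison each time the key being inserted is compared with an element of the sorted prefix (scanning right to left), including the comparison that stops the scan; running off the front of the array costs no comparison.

Insert 13: 0 <= 13 (stop) = 1 comparison(s) -> [0, 13, 4, 16, 23]
Insert 4: 13 > 4 (shift), 0 <= 4 (stop) = 2 comparison(s) -> [0, 4, 13, 16, 23]
Insert 16: 13 <= 16 (stop) = 1 comparison(s) -> [0, 4, 13, 16, 23]
Insert 23: 16 <= 23 (stop) = 1 comparison(s) -> [0, 4, 13, 16, 23]
Total comparisons: 1 + 2 + 1 + 1 = 5


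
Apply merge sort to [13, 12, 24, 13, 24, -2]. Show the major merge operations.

Divide and conquer:
  Merge [12] + [24] -> [12, 24]
  Merge [13] + [12, 24] -> [12, 13, 24]
  Merge [24] + [-2] -> [-2, 24]
  Merge [13] + [-2, 24] -> [-2, 13, 24]
  Merge [12, 13, 24] + [-2, 13, 24] -> [-2, 12, 13, 13, 24, 24]


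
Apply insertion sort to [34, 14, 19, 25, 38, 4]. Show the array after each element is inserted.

First element 34 is already 'sorted'
Insert 14: shifted 1 elements -> [14, 34, 19, 25, 38, 4]
Insert 19: shifted 1 elements -> [14, 19, 34, 25, 38, 4]
Insert 25: shifted 1 elements -> [14, 19, 25, 34, 38, 4]
Insert 38: shifted 0 elements -> [14, 19, 25, 34, 38, 4]
Insert 4: shifted 5 elements -> [4, 14, 19, 25, 34, 38]


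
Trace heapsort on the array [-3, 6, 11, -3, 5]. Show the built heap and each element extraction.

Build heap: [11, 6, -3, -3, 5]
Extract 11: [6, 5, -3, -3, 11]
Extract 6: [5, -3, -3, 6, 11]
Extract 5: [-3, -3, 5, 6, 11]
Extract -3: [-3, -3, 5, 6, 11]


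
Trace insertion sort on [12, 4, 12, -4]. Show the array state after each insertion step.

First element 12 is already 'sorted'
Insert 4: shifted 1 elements -> [4, 12, 12, -4]
Insert 12: shifted 0 elements -> [4, 12, 12, -4]
Insert -4: shifted 3 elements -> [-4, 4, 12, 12]


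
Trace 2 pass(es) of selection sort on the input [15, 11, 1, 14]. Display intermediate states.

Pass 1: Select minimum 1 at index 2, swap -> [1, 11, 15, 14]
Pass 2: Select minimum 11 at index 1, swap -> [1, 11, 15, 14]


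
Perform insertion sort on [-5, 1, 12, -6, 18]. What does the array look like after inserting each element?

First element -5 is already 'sorted'
Insert 1: shifted 0 elements -> [-5, 1, 12, -6, 18]
Insert 12: shifted 0 elements -> [-5, 1, 12, -6, 18]
Insert -6: shifted 3 elements -> [-6, -5, 1, 12, 18]
Insert 18: shifted 0 elements -> [-6, -5, 1, 12, 18]


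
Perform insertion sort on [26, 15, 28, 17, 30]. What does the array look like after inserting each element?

First element 26 is already 'sorted'
Insert 15: shifted 1 elements -> [15, 26, 28, 17, 30]
Insert 28: shifted 0 elements -> [15, 26, 28, 17, 30]
Insert 17: shifted 2 elements -> [15, 17, 26, 28, 30]
Insert 30: shifted 0 elements -> [15, 17, 26, 28, 30]


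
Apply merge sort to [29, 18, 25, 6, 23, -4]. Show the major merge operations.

Divide and conquer:
  Merge [18] + [25] -> [18, 25]
  Merge [29] + [18, 25] -> [18, 25, 29]
  Merge [23] + [-4] -> [-4, 23]
  Merge [6] + [-4, 23] -> [-4, 6, 23]
  Merge [18, 25, 29] + [-4, 6, 23] -> [-4, 6, 18, 23, 25, 29]


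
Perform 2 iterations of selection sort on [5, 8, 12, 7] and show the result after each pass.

Pass 1: Select minimum 5 at index 0, swap -> [5, 8, 12, 7]
Pass 2: Select minimum 7 at index 3, swap -> [5, 7, 12, 8]


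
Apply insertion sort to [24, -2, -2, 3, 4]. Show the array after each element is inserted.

First element 24 is already 'sorted'
Insert -2: shifted 1 elements -> [-2, 24, -2, 3, 4]
Insert -2: shifted 1 elements -> [-2, -2, 24, 3, 4]
Insert 3: shifted 1 elements -> [-2, -2, 3, 24, 4]
Insert 4: shifted 1 elements -> [-2, -2, 3, 4, 24]


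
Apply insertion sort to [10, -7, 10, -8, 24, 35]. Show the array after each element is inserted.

First element 10 is already 'sorted'
Insert -7: shifted 1 elements -> [-7, 10, 10, -8, 24, 35]
Insert 10: shifted 0 elements -> [-7, 10, 10, -8, 24, 35]
Insert -8: shifted 3 elements -> [-8, -7, 10, 10, 24, 35]
Insert 24: shifted 0 elements -> [-8, -7, 10, 10, 24, 35]
Insert 35: shifted 0 elements -> [-8, -7, 10, 10, 24, 35]


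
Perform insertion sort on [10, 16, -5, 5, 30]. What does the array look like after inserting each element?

First element 10 is already 'sorted'
Insert 16: shifted 0 elements -> [10, 16, -5, 5, 30]
Insert -5: shifted 2 elements -> [-5, 10, 16, 5, 30]
Insert 5: shifted 2 elements -> [-5, 5, 10, 16, 30]
Insert 30: shifted 0 elements -> [-5, 5, 10, 16, 30]


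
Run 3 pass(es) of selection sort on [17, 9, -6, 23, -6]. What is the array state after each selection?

Pass 1: Select minimum -6 at index 2, swap -> [-6, 9, 17, 23, -6]
Pass 2: Select minimum -6 at index 4, swap -> [-6, -6, 17, 23, 9]
Pass 3: Select minimum 9 at index 4, swap -> [-6, -6, 9, 23, 17]


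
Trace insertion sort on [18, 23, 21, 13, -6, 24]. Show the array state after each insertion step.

First element 18 is already 'sorted'
Insert 23: shifted 0 elements -> [18, 23, 21, 13, -6, 24]
Insert 21: shifted 1 elements -> [18, 21, 23, 13, -6, 24]
Insert 13: shifted 3 elements -> [13, 18, 21, 23, -6, 24]
Insert -6: shifted 4 elements -> [-6, 13, 18, 21, 23, 24]
Insert 24: shifted 0 elements -> [-6, 13, 18, 21, 23, 24]


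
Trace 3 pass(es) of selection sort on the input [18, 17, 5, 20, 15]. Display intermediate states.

Pass 1: Select minimum 5 at index 2, swap -> [5, 17, 18, 20, 15]
Pass 2: Select minimum 15 at index 4, swap -> [5, 15, 18, 20, 17]
Pass 3: Select minimum 17 at index 4, swap -> [5, 15, 17, 20, 18]


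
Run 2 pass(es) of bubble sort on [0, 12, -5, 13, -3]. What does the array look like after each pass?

After pass 1: [0, -5, 12, -3, 13] (2 swaps)
After pass 2: [-5, 0, -3, 12, 13] (2 swaps)
Total swaps: 4


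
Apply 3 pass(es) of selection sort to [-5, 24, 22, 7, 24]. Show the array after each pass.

Pass 1: Select minimum -5 at index 0, swap -> [-5, 24, 22, 7, 24]
Pass 2: Select minimum 7 at index 3, swap -> [-5, 7, 22, 24, 24]
Pass 3: Select minimum 22 at index 2, swap -> [-5, 7, 22, 24, 24]


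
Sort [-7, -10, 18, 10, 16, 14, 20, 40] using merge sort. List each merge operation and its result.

Divide and conquer:
  Merge [-7] + [-10] -> [-10, -7]
  Merge [18] + [10] -> [10, 18]
  Merge [-10, -7] + [10, 18] -> [-10, -7, 10, 18]
  Merge [16] + [14] -> [14, 16]
  Merge [20] + [40] -> [20, 40]
  Merge [14, 16] + [20, 40] -> [14, 16, 20, 40]
  Merge [-10, -7, 10, 18] + [14, 16, 20, 40] -> [-10, -7, 10, 14, 16, 18, 20, 40]


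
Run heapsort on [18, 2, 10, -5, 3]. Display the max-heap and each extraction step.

Build heap: [18, 3, 10, -5, 2]
Extract 18: [10, 3, 2, -5, 18]
Extract 10: [3, -5, 2, 10, 18]
Extract 3: [2, -5, 3, 10, 18]
Extract 2: [-5, 2, 3, 10, 18]


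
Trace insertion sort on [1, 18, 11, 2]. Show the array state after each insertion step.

First element 1 is already 'sorted'
Insert 18: shifted 0 elements -> [1, 18, 11, 2]
Insert 11: shifted 1 elements -> [1, 11, 18, 2]
Insert 2: shifted 2 elements -> [1, 2, 11, 18]
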